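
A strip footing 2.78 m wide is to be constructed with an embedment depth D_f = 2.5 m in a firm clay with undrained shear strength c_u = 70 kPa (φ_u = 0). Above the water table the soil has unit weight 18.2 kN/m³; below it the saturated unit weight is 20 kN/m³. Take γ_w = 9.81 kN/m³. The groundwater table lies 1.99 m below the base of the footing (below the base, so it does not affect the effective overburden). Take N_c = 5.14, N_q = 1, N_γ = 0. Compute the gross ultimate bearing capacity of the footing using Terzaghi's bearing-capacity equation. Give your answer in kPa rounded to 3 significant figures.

Overburden at base level: q = 18.2 × 2.5 = 45.5 kPa.
Cohesion term c·N_c = 70 × 5.14 = 359.8 kPa; surcharge term q·N_q = 45.5 × 1 = 45.5 kPa.
q_ult = 359.8 + 45.5 = 405.3 kPa.

q_ult ≈ 405 kPa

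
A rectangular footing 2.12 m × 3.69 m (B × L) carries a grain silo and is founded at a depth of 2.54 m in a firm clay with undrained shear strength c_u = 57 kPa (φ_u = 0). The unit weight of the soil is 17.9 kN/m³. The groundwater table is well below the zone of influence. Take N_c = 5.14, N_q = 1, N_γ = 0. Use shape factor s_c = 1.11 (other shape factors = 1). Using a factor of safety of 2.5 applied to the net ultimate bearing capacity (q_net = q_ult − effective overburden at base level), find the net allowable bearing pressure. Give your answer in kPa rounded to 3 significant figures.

q = γ·D_f = 17.9 × 2.54 = 45.466 kPa.
c·N_c·s_c = 57 × 5.14 × 1.11 = 325.21 kPa
q·N_q = 45.466 × 1 = 45.466 kPa
q_ult = 325.21 + 45.466 = 370.67 kPa.
Net ultimate: q_net = 370.67 − 45.466 = 325.21 kPa.
q_all(net) = 325.21 / 2.5 = 130.08 kPa.

q_all(net) ≈ 130 kPa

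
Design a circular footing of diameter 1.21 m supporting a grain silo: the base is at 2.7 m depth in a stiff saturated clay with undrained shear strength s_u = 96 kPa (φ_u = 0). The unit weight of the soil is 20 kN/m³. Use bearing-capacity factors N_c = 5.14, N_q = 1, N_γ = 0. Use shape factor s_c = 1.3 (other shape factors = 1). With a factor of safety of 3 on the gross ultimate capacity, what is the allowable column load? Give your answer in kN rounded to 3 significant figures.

Overburden at base level: q = 20 × 2.7 = 54 kPa.
Cohesion term c·N_c·s_c = 96 × 5.14 × 1.3 = 641.47 kPa; surcharge term q·N_q = 54 × 1 = 54 kPa.
q_ult = 641.47 + 54 = 695.47 kPa.
Gross allowable pressure q_all = 695.47 / 3 = 231.82 kPa.
Footing area = 1.1499 m², so allowable column load = 231.82 × 1.1499 = 266.57 kN.

P_all ≈ 267 kN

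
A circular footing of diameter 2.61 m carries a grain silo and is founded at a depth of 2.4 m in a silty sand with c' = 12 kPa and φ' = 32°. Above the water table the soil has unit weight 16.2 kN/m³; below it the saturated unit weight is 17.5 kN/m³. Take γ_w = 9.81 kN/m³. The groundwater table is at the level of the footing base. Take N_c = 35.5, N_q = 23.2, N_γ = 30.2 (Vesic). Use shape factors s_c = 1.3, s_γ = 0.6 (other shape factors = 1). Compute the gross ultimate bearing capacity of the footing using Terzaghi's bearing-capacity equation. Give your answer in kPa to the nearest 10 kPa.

q_ult ≈ 1640 kPa

Overburden at base level: q = 16.2 × 2.4 = 38.88 kPa.
Below the base the soil is submerged, so the ½γBN_γ term uses γ' = 17.5 − 9.81 = 7.69 kN/m³.
Cohesion term c·N_c·s_c = 12 × 35.5 × 1.3 = 553.8 kPa; surcharge term q·N_q = 38.88 × 23.2 = 902.02 kPa; self-weight term 0.5·γ·B·N_γ·s_γ = 0.5 × 7.69 × 2.61 × 30.2 × 0.6 = 181.84 kPa.
q_ult = 553.8 + 902.02 + 181.84 = 1637.7 kPa.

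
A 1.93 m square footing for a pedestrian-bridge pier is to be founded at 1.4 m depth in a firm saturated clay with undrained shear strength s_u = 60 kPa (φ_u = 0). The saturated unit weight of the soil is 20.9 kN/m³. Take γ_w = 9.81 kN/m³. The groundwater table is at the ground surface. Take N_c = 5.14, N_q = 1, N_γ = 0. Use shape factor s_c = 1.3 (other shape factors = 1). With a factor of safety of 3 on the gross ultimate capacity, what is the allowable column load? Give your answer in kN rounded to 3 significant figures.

P_all ≈ 517 kN

γ' = 20.9 − 9.81 = 11.09 kN/m³ (submerged throughout). q = 11.09 × 1.4 = 15.526 kPa.
c·N_c·s_c = 60 × 5.14 × 1.3 = 400.92 kPa
q·N_q = 15.526 × 1 = 15.526 kPa
q_ult = 400.92 + 15.526 = 416.45 kPa.
Gross allowable pressure q_all = 416.45 / 3 = 138.82 kPa.
Footing area = 3.7249 m², so allowable column load = 138.82 × 3.7249 = 517.07 kN.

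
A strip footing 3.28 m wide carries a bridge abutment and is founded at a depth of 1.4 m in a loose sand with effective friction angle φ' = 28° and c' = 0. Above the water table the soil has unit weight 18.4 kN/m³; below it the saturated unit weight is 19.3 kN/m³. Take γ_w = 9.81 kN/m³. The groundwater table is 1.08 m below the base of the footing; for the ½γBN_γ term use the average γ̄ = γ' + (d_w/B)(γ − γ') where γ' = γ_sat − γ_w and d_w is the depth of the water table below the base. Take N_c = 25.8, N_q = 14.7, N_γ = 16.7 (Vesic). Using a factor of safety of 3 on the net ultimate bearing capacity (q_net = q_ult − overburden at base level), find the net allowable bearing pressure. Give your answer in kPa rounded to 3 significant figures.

q_all(net) ≈ 231 kPa

Effective surcharge at the founding depth q = γ·D_f = 18.4 × 1.4 = 25.76 kPa.
With d_w = 1.08 m < B, γ̄ = 9.49 + (1.08/3.28) × (18.4 − 9.49) = 12.424 kN/m³.
q_ult = q·N_q + 0.5·γ·B·N_γ
     = 25.76 × 14.7 + 0.5 × 12.424 × 3.28 × 16.7
     = 378.67 + 340.26 = 718.93 kPa.
q_net = 718.93 − 25.76 = 693.17 kPa.
q_all(net) = 693.17 / 3 = 231.06 kPa.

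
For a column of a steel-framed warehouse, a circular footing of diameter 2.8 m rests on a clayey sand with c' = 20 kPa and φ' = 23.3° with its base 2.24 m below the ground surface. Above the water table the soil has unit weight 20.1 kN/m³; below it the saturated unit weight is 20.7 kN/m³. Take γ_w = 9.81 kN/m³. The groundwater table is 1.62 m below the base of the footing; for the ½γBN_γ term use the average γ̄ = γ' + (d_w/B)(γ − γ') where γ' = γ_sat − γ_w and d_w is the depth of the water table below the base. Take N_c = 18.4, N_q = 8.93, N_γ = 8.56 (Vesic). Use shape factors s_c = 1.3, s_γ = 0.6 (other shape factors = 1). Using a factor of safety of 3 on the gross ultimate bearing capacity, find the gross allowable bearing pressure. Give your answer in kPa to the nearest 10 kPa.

Overburden at base level: q = 20.1 × 2.24 = 45.024 kPa.
The water table is 1.62 m below the base (< B = 2.8 m), so the ½γBN_γ term uses γ̄ = γ' + (d_w/B)(γ − γ') = 10.89 + (1.62/2.8)(20.1 − 10.89) = 16.219 kN/m³.
Cohesion term c·N_c·s_c = 20 × 18.4 × 1.3 = 478.4 kPa; surcharge term q·N_q = 45.024 × 8.93 = 402.06 kPa; self-weight term 0.5·γ·B·N_γ·s_γ = 0.5 × 16.219 × 2.8 × 8.56 × 0.6 = 116.62 kPa.
q_ult = 478.4 + 402.06 + 116.62 = 997.08 kPa.
q_all = 997.08 / 3 = 332.36 kPa.

q_all ≈ 330 kPa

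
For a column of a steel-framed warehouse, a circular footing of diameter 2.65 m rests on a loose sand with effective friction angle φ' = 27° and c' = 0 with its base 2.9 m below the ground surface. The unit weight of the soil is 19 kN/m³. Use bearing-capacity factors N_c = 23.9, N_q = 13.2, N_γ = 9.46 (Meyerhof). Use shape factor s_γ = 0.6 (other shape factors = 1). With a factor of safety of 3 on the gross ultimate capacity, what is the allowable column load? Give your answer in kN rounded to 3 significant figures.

Overburden at base level: q = 19 × 2.9 = 55.1 kPa.
Surcharge term q·N_q = 55.1 × 13.2 = 727.32 kPa; self-weight term 0.5·γ·B·N_γ·s_γ = 0.5 × 19 × 2.65 × 9.46 × 0.6 = 142.89 kPa.
q_ult = 727.32 + 142.89 = 870.21 kPa.
Gross allowable pressure q_all = 870.21 / 3 = 290.07 kPa.
Footing area = 5.5155 m², so allowable column load = 290.07 × 5.5155 = 1599.9 kN.

P_all ≈ 1600 kN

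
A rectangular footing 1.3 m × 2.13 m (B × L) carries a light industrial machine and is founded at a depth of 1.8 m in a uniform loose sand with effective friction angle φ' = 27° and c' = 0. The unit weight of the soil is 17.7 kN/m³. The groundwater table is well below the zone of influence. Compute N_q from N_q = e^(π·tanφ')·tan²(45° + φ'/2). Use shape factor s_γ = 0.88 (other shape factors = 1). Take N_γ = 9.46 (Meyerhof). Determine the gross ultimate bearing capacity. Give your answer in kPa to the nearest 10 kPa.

q_ult ≈ 520 kPa

tan27° = 0.5095, so N_q = e^(π×0.5095)·tan²(58.5°) = 4.957 × 2.663 = 13.2.
Overburden at base level: q = 17.7 × 1.8 = 31.86 kPa.
Surcharge term q·N_q = 31.86 × 13.199 = 420.52 kPa; self-weight term 0.5·γ·B·N_γ·s_γ = 0.5 × 17.7 × 1.3 × 9.46 × 0.88 = 95.777 kPa.
q_ult = 420.52 + 95.777 = 516.3 kPa.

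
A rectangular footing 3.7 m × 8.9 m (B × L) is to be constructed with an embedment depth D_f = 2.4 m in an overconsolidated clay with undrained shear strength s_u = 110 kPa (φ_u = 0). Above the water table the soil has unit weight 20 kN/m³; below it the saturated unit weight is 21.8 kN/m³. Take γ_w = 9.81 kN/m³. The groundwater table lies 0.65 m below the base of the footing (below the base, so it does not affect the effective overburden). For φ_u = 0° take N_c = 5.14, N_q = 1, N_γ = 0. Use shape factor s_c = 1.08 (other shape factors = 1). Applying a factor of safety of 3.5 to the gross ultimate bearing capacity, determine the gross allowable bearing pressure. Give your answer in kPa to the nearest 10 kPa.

q_all ≈ 190 kPa

Effective surcharge at the founding depth q = γ·D_f = 20 × 2.4 = 48 kPa.
q_ult = c·N_c·s_c + q·N_q
     = 110 × 5.14 × 1.08 + 48 × 1
     = 610.63 + 48 = 658.63 kPa.
q_all = q_ult / FS = 658.63 / 3.5 = 188.18 kPa.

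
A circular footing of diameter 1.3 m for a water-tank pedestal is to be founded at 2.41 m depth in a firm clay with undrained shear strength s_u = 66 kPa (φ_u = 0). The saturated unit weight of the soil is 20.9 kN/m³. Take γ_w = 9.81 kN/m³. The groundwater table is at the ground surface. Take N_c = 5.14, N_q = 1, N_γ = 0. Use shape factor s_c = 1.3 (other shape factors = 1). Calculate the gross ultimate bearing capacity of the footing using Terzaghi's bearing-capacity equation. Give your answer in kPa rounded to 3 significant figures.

q_ult ≈ 468 kPa

With the water table at the surface the whole profile is submerged: γ' = 20.9 − 9.81 = 11.09 kN/m³, so q = γ'·D_f = 26.727 kPa.
q_ult = c·N_c·s_c + q·N_q
     = 66 × 5.14 × 1.3 + 26.727 × 1
     = 441.01 + 26.727 = 467.74 kPa.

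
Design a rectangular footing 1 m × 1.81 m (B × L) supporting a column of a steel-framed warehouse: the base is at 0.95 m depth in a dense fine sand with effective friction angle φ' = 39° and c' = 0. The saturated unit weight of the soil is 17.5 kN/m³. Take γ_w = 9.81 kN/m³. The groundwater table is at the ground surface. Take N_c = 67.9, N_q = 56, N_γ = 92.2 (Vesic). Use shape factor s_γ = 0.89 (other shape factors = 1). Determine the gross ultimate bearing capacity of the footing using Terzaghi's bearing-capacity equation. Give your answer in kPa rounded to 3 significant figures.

Water table at ground surface, so effective unit weight γ' = 17.5 − 9.81 = 7.69 kN/m³ is used throughout; overburden q = 7.69 × 0.95 = 7.3055 kPa; the same γ' applies in the ½γBN_γ term.
Surcharge term q·N_q = 7.3055 × 56 = 409.11 kPa; self-weight term 0.5·γ·B·N_γ·s_γ = 0.5 × 7.69 × 1 × 92.2 × 0.89 = 315.51 kPa.
q_ult = 409.11 + 315.51 = 724.62 kPa.

q_ult ≈ 725 kPa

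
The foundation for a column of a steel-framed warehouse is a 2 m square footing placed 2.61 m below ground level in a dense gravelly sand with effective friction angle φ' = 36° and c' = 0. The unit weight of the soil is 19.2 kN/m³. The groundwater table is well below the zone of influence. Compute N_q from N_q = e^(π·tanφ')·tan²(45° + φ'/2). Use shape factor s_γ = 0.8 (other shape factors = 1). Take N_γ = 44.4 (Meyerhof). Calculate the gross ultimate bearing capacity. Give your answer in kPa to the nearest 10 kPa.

tan36° = 0.7265, so N_q = e^(π×0.7265)·tan²(63°) = 9.801 × 3.852 = 37.75.
q = γ·D_f = 19.2 × 2.61 = 50.112 kPa.
q·N_q = 50.112 × 37.752 = 1891.9 kPa
0.5·γ·B·N_γ·s_γ = 0.5 × 19.2 × 2 × 44.4 × 0.8 = 681.98 kPa
q_ult = 1891.9 + 681.98 = 2573.8 kPa.

q_ult ≈ 2570 kPa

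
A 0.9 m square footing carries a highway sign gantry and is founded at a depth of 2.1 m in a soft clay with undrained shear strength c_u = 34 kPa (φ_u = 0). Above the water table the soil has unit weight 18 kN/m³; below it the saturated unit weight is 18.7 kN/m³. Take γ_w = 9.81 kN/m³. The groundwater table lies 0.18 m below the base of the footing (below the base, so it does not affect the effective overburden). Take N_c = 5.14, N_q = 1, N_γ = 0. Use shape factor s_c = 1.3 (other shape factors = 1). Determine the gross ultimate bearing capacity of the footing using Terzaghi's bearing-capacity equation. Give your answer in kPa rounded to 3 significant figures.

q = γ·D_f = 18 × 2.1 = 37.8 kPa.
c·N_c·s_c = 34 × 5.14 × 1.3 = 227.19 kPa
q·N_q = 37.8 × 1 = 37.8 kPa
q_ult = 227.19 + 37.8 = 264.99 kPa.

q_ult ≈ 265 kPa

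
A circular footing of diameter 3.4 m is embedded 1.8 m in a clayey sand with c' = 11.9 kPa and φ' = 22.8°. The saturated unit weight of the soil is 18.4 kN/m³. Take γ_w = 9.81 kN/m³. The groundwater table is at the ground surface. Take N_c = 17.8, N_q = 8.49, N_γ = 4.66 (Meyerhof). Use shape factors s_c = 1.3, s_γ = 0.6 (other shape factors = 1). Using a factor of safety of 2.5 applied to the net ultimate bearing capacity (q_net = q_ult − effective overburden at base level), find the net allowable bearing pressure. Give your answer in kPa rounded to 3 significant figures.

With the water table at the surface the whole profile is submerged: γ' = 18.4 − 9.81 = 8.59 kN/m³, so q = γ'·D_f = 15.462 kPa; the same γ' applies in the ½γBN_γ term.
q_ult = c·N_c·s_c + q·N_q + 0.5·γ·B·N_γ·s_γ
     = 11.9 × 17.8 × 1.3 + 15.462 × 8.49 + 0.5 × 8.59 × 3.4 × 4.66 × 0.6
     = 275.37 + 131.27 + 40.83 = 447.47 kPa.
Net ultimate: q_net = 447.47 − 15.462 = 432.01 kPa.
q_all(net) = 432.01 / 2.5 = 172.8 kPa.

q_all(net) ≈ 173 kPa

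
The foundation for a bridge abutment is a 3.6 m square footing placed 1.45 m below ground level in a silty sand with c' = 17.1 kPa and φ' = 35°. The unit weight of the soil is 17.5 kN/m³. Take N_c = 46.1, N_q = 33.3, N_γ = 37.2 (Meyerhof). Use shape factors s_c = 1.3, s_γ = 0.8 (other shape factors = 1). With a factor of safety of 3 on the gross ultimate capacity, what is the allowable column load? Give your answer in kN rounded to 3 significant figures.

P_all ≈ 12100 kN

Overburden at base level: q = 17.5 × 1.45 = 25.375 kPa.
Cohesion term c·N_c·s_c = 17.1 × 46.1 × 1.3 = 1024.8 kPa; surcharge term q·N_q = 25.375 × 33.3 = 844.99 kPa; self-weight term 0.5·γ·B·N_γ·s_γ = 0.5 × 17.5 × 3.6 × 37.2 × 0.8 = 937.44 kPa.
q_ult = 1024.8 + 844.99 + 937.44 = 2807.2 kPa.
Gross allowable pressure q_all = 2807.2 / 3 = 935.74 kPa.
Footing area = 12.96 m², so allowable column load = 935.74 × 12.96 = 12127 kN.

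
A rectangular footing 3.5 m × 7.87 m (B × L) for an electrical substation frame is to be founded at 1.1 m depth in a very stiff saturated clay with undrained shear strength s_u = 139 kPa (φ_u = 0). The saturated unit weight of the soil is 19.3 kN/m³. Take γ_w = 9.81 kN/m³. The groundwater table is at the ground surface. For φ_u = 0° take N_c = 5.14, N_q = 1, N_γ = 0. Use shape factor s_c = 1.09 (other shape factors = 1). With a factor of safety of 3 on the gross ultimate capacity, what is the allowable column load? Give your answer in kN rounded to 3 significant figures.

P_all ≈ 7250 kN

Water table at ground surface, so effective unit weight γ' = 19.3 − 9.81 = 9.49 kN/m³ is used throughout; overburden q = 9.49 × 1.1 = 10.439 kPa.
Cohesion term c·N_c·s_c = 139 × 5.14 × 1.09 = 778.76 kPa; surcharge term q·N_q = 10.439 × 1 = 10.439 kPa.
q_ult = 778.76 + 10.439 = 789.2 kPa.
Gross allowable pressure q_all = 789.2 / 3 = 263.07 kPa.
Footing area = 27.545 m², so allowable column load = 263.07 × 27.545 = 7246.2 kN.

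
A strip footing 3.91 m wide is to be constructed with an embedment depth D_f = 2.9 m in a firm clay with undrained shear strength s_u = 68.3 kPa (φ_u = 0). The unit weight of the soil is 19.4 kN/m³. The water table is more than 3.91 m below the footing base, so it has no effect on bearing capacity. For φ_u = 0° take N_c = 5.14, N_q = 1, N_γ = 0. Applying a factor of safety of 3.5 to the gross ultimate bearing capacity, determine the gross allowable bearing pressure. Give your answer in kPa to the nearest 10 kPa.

q = γ·D_f = 19.4 × 2.9 = 56.26 kPa.
c·N_c = 68.3 × 5.14 = 351.06 kPa
q·N_q = 56.26 × 1 = 56.26 kPa
q_ult = 351.06 + 56.26 = 407.32 kPa.
q_all = q_ult / FS = 407.32 / 3.5 = 116.38 kPa.

q_all ≈ 120 kPa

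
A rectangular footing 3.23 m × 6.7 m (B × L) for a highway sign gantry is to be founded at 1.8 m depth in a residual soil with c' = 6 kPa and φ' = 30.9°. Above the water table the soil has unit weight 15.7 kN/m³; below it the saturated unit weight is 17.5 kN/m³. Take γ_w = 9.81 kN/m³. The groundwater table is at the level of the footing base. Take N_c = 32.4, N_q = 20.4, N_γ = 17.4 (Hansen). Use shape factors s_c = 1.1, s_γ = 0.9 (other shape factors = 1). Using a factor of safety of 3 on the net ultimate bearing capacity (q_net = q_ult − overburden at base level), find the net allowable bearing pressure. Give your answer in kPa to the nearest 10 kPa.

q = γ·D_f = 15.7 × 1.8 = 28.26 kPa.
For the ½γBN_γ term take γ' = 17.5 − 9.81 = 7.69 kN/m³ (soil below base is submerged).
c·N_c·s_c = 6 × 32.4 × 1.1 = 213.84 kPa
q·N_q = 28.26 × 20.4 = 576.5 kPa
0.5·γ·B·N_γ·s_γ = 0.5 × 7.69 × 3.23 × 17.4 × 0.9 = 194.49 kPa
q_ult = 213.84 + 576.5 + 194.49 = 984.83 kPa.
q_net = 984.83 − 28.26 = 956.57 kPa.
q_all(net) = 956.57 / 3 = 318.86 kPa.

q_all(net) ≈ 320 kPa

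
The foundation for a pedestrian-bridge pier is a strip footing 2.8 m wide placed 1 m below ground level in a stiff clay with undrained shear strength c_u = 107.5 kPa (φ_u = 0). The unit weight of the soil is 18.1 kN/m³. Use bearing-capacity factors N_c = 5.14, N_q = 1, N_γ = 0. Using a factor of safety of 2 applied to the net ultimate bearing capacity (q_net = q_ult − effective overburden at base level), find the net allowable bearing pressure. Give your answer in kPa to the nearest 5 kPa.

q_all(net) ≈ 275 kPa

Effective surcharge at the founding depth q = γ·D_f = 18.1 × 1 = 18.1 kPa.
q_ult = c·N_c + q·N_q
     = 107.5 × 5.14 + 18.1 × 1
     = 552.55 + 18.1 = 570.65 kPa.
Net ultimate: q_net = 570.65 − 18.1 = 552.55 kPa.
q_all(net) = 552.55 / 2 = 276.27 kPa.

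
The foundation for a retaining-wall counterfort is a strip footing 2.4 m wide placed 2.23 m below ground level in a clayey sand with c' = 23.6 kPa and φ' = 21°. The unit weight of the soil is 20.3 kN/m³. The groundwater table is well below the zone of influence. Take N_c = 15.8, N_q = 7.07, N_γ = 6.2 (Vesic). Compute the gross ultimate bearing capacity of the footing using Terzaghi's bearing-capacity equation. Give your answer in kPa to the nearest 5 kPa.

q_ult ≈ 845 kPa

Overburden at base level: q = 20.3 × 2.23 = 45.269 kPa.
Cohesion term c·N_c = 23.6 × 15.8 = 372.88 kPa; surcharge term q·N_q = 45.269 × 7.07 = 320.05 kPa; self-weight term 0.5·γ·B·N_γ = 0.5 × 20.3 × 2.4 × 6.2 = 151.03 kPa.
q_ult = 372.88 + 320.05 + 151.03 = 843.96 kPa.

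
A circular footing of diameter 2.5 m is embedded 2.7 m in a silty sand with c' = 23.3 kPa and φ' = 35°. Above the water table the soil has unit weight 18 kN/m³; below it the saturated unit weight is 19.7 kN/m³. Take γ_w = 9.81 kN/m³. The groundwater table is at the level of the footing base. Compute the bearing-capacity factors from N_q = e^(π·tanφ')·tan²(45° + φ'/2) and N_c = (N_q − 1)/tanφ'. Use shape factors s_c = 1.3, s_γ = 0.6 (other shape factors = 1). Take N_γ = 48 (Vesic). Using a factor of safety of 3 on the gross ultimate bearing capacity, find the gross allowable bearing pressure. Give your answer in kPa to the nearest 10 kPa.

N_q = e^(π·tan35°)·tan²(62.5°) = 33.3; N_c = (N_q − 1)/tanφ' = 46.12.
Effective surcharge at the founding depth q = γ·D_f = 18 × 2.7 = 48.6 kPa.
The water table coincides with the base, so in the self-weight term γ → γ' = 9.89 kN/m³.
q_ult = c·N_c·s_c + q·N_q + 0.5·γ·B·N_γ·s_γ
     = 23.3 × 46.124 × 1.3 + 48.6 × 33.296 + 0.5 × 9.89 × 2.5 × 48 × 0.6
     = 1397.1 + 1618.2 + 356.04 = 3371.3 kPa.
q_all = 3371.3 / 3 = 1123.8 kPa.

q_all ≈ 1120 kPa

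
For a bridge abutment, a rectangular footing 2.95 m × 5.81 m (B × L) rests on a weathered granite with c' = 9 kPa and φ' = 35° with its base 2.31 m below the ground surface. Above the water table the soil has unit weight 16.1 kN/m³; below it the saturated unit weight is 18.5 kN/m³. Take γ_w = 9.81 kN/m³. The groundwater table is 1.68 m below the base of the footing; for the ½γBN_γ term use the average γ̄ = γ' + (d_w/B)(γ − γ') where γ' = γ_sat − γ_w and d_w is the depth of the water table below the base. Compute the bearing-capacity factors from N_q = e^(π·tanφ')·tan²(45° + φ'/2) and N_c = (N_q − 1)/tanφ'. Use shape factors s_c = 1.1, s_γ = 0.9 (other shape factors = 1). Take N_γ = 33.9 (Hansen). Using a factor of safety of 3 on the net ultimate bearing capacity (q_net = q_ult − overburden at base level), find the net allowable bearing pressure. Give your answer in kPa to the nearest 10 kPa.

q_all(net) ≈ 750 kPa

N_q = e^(π·tan35°)·tan²(62.5°) = 33.3; N_c = (N_q − 1)/tanφ' = 46.12.
q = γ·D_f = 16.1 × 2.31 = 37.191 kPa.
γ' = 8.69 kN/m³; averaging over the depth B below the base, γ̄ = γ' + (d_w/B)(γ − γ') = 12.91 kN/m³.
c·N_c·s_c = 9 × 46.124 × 1.1 = 456.62 kPa
q·N_q = 37.191 × 33.296 = 1238.3 kPa
0.5·γ·B·N_γ·s_γ = 0.5 × 12.91 × 2.95 × 33.9 × 0.9 = 580.98 kPa
q_ult = 456.62 + 1238.3 + 580.98 = 2275.9 kPa.
q_net = 2275.9 − 37.191 = 2238.7 kPa.
q_all(net) = 2238.7 / 3 = 746.24 kPa.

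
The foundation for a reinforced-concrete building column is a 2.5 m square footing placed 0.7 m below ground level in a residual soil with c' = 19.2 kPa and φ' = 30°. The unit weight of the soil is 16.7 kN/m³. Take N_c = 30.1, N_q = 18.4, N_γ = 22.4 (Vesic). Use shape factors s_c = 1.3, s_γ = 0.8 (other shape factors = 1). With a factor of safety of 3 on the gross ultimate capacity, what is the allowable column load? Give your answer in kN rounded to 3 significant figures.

q = γ·D_f = 16.7 × 0.7 = 11.69 kPa.
c·N_c·s_c = 19.2 × 30.1 × 1.3 = 751.3 kPa
q·N_q = 11.69 × 18.4 = 215.1 kPa
0.5·γ·B·N_γ·s_γ = 0.5 × 16.7 × 2.5 × 22.4 × 0.8 = 374.08 kPa
q_ult = 751.3 + 215.1 + 374.08 = 1340.5 kPa.
Gross allowable pressure q_all = 1340.5 / 3 = 446.82 kPa.
Footing area = 6.25 m², so allowable column load = 446.82 × 6.25 = 2792.7 kN.

P_all ≈ 2790 kN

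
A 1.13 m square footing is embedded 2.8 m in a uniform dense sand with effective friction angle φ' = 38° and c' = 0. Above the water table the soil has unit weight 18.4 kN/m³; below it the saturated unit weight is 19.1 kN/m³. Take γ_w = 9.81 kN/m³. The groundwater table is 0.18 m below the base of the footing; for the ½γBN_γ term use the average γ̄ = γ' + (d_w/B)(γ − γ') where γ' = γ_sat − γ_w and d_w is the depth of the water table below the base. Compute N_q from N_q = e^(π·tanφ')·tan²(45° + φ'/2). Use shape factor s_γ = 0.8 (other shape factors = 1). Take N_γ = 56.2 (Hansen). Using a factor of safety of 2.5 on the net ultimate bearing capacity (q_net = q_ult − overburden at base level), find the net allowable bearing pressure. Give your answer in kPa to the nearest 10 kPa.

q_all(net) ≈ 1100 kPa

N_q = e^(π·tan38°)·tan²(64°) = 48.93.
Overburden at base level: q = 18.4 × 2.8 = 51.52 kPa.
The water table is 0.18 m below the base (< B = 1.13 m), so the ½γBN_γ term uses γ̄ = γ' + (d_w/B)(γ − γ') = 9.29 + (0.18/1.13)(18.4 − 9.29) = 10.741 kN/m³.
Surcharge term q·N_q = 51.52 × 48.933 = 2521 kPa; self-weight term 0.5·γ·B·N_γ·s_γ = 0.5 × 10.741 × 1.13 × 56.2 × 0.8 = 272.85 kPa.
q_ult = 2521 + 272.85 = 2793.9 kPa.
q_net = 2793.9 − 51.52 = 2742.4 kPa.
q_all(net) = 2742.4 / 2.5 = 1096.9 kPa.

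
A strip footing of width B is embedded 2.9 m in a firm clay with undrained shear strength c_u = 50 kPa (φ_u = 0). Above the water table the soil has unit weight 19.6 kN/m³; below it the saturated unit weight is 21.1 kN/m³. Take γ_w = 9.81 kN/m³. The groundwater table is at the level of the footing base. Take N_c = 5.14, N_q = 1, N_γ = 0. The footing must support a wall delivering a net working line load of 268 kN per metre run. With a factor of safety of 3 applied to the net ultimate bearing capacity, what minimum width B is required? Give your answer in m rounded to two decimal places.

B = 3.13 m

Overburden at base level: q = 19.6 × 2.9 = 56.84 kPa.
Cohesion term c·N_c = 50 × 5.14 = 257 kPa; surcharge term q·N_q = 56.84 × 1 = 56.84 kPa.
q_ult = 257 + 56.84 = 313.84 kPa.
For φ = 0 the ½γBN_γ term vanishes, so q_ult is independent of B. q_net = 313.84 − 56.84 = 257 kPa; q_all(net) = 257/3 = 85.667 kPa.
Required width B = w / q_all(net) = 268 / 85.667 = 3.128 m.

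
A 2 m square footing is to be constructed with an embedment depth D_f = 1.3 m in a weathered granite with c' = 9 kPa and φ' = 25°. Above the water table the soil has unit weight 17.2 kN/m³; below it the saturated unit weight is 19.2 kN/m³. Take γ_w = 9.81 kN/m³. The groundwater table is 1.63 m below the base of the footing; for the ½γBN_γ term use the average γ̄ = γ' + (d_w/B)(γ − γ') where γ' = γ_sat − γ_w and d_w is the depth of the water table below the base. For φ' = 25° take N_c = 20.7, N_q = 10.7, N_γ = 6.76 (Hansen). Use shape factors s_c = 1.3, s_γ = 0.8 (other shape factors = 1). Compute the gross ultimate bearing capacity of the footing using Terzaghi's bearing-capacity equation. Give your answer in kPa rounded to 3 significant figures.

q_ult ≈ 567 kPa

Effective surcharge at the founding depth q = γ·D_f = 17.2 × 1.3 = 22.36 kPa.
With d_w = 1.63 m < B, γ̄ = 9.39 + (1.63/2) × (17.2 − 9.39) = 15.755 kN/m³.
q_ult = c·N_c·s_c + q·N_q + 0.5·γ·B·N_γ·s_γ
     = 9 × 20.7 × 1.3 + 22.36 × 10.7 + 0.5 × 15.755 × 2 × 6.76 × 0.8
     = 242.19 + 239.25 + 85.204 = 566.65 kPa.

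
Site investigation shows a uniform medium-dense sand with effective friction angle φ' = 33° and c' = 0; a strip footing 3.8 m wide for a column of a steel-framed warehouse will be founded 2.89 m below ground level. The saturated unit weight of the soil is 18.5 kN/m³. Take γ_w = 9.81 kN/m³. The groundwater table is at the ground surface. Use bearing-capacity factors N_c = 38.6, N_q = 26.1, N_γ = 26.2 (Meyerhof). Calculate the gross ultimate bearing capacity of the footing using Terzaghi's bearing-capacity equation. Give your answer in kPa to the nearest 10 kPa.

q_ult ≈ 1090 kPa

Water table at ground surface, so effective unit weight γ' = 18.5 − 9.81 = 8.69 kN/m³ is used throughout; overburden q = 8.69 × 2.89 = 25.114 kPa; the same γ' applies in the ½γBN_γ term.
Surcharge term q·N_q = 25.114 × 26.1 = 655.48 kPa; self-weight term 0.5·γ·B·N_γ = 0.5 × 8.69 × 3.8 × 26.2 = 432.59 kPa.
q_ult = 655.48 + 432.59 = 1088.1 kPa.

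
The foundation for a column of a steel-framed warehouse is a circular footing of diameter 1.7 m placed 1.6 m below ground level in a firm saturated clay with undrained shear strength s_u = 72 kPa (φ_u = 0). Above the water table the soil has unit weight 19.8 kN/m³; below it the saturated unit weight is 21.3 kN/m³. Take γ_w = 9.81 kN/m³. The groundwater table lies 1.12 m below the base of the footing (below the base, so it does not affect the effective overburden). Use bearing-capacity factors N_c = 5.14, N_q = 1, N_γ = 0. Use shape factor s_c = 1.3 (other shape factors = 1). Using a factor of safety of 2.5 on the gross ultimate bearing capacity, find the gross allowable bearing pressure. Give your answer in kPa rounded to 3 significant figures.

Overburden at base level: q = 19.8 × 1.6 = 31.68 kPa.
Cohesion term c·N_c·s_c = 72 × 5.14 × 1.3 = 481.1 kPa; surcharge term q·N_q = 31.68 × 1 = 31.68 kPa.
q_ult = 481.1 + 31.68 = 512.78 kPa.
q_all = 512.78 / 2.5 = 205.11 kPa.

q_all ≈ 205 kPa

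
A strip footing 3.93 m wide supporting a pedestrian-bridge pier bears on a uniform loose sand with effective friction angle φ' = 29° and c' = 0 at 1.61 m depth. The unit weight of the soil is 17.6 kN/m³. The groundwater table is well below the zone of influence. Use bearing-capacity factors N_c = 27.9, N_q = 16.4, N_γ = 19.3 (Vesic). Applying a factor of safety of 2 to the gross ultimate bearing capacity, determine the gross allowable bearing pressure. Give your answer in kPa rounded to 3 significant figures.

q_all ≈ 566 kPa

Overburden at base level: q = 17.6 × 1.61 = 28.336 kPa.
Surcharge term q·N_q = 28.336 × 16.4 = 464.71 kPa; self-weight term 0.5·γ·B·N_γ = 0.5 × 17.6 × 3.93 × 19.3 = 667.47 kPa.
q_ult = 464.71 + 667.47 = 1132.2 kPa.
q_all = q_ult / FS = 1132.2 / 2 = 566.09 kPa.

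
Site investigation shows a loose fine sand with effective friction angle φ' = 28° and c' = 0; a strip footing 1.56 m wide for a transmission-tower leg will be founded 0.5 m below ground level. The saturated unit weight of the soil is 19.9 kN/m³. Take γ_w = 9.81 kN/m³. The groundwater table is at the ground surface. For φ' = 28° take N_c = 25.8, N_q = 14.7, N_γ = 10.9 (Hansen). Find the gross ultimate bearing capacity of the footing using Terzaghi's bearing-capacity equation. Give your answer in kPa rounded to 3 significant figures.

q_ult ≈ 160 kPa

With the water table at the surface the whole profile is submerged: γ' = 19.9 − 9.81 = 10.09 kN/m³, so q = γ'·D_f = 5.045 kPa; the same γ' applies in the ½γBN_γ term.
q_ult = q·N_q + 0.5·γ·B·N_γ
     = 5.045 × 14.7 + 0.5 × 10.09 × 1.56 × 10.9
     = 74.161 + 85.785 = 159.95 kPa.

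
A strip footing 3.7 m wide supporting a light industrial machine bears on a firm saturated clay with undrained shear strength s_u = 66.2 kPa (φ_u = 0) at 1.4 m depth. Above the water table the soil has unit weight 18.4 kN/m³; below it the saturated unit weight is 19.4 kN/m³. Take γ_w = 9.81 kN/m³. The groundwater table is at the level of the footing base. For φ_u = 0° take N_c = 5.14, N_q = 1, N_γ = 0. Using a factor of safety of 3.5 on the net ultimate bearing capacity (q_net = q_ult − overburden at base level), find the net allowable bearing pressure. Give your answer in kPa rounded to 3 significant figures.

q = γ·D_f = 18.4 × 1.4 = 25.76 kPa.
c·N_c = 66.2 × 5.14 = 340.27 kPa
q·N_q = 25.76 × 1 = 25.76 kPa
q_ult = 340.27 + 25.76 = 366.03 kPa.
q_net = 366.03 − 25.76 = 340.27 kPa.
q_all(net) = 340.27 / 3.5 = 97.219 kPa.

q_all(net) ≈ 97.2 kPa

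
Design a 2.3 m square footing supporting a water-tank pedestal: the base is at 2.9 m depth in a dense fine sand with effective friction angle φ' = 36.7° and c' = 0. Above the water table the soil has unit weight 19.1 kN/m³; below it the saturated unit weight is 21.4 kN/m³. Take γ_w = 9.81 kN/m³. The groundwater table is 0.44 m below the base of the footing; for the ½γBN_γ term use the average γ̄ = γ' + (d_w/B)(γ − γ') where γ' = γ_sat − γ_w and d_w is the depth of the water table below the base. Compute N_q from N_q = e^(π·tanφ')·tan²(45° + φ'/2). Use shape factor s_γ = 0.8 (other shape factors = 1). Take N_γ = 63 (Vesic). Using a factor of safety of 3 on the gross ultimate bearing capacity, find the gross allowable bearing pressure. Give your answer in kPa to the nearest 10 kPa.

q_all ≈ 1010 kPa

N_q = e^(π·tan36.7°)·tan²(63.35°) = 41.29.
Effective surcharge at the founding depth q = γ·D_f = 19.1 × 2.9 = 55.39 kPa.
With d_w = 0.44 m < B, γ̄ = 11.59 + (0.44/2.3) × (19.1 − 11.59) = 13.027 kN/m³.
q_ult = q·N_q + 0.5·γ·B·N_γ·s_γ
     = 55.39 × 41.288 + 0.5 × 13.027 × 2.3 × 63 × 0.8
     = 2286.9 + 755.03 = 3041.9 kPa.
q_all = 3041.9 / 3 = 1014 kPa.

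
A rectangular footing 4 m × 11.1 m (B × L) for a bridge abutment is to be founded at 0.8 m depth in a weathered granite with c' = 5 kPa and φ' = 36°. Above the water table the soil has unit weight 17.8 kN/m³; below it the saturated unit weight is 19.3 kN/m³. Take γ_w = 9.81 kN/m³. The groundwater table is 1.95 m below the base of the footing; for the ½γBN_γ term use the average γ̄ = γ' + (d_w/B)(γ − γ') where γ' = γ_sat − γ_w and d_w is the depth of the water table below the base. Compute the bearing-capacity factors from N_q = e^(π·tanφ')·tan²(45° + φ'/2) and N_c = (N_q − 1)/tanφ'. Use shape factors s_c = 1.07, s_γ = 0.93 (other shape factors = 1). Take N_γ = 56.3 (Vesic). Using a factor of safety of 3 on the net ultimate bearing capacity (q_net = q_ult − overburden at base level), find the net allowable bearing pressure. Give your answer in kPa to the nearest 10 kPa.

N_q = e^(π·tan36°)·tan²(63°) = 37.75; N_c = (N_q − 1)/tanφ' = 50.59.
Effective surcharge at the founding depth q = γ·D_f = 17.8 × 0.8 = 14.24 kPa.
With d_w = 1.95 m < B, γ̄ = 9.49 + (1.95/4) × (17.8 − 9.49) = 13.541 kN/m³.
q_ult = c·N_c·s_c + q·N_q + 0.5·γ·B·N_γ·s_γ
     = 5 × 50.585 × 1.07 + 14.24 × 37.752 + 0.5 × 13.541 × 4 × 56.3 × 0.93
     = 270.63 + 537.6 + 1418 = 2226.2 kPa.
q_net = 2226.2 − 14.24 = 2212 kPa.
q_all(net) = 2212 / 3 = 737.33 kPa.

q_all(net) ≈ 740 kPa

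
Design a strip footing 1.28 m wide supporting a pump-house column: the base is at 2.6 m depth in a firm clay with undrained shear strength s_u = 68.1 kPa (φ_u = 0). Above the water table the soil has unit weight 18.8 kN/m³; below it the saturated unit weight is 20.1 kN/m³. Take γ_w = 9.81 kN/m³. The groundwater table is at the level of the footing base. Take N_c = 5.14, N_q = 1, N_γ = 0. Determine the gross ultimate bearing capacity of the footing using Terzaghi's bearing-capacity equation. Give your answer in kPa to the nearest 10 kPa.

q_ult ≈ 400 kPa

q = γ·D_f = 18.8 × 2.6 = 48.88 kPa.
c·N_c = 68.1 × 5.14 = 350.03 kPa
q·N_q = 48.88 × 1 = 48.88 kPa
q_ult = 350.03 + 48.88 = 398.91 kPa.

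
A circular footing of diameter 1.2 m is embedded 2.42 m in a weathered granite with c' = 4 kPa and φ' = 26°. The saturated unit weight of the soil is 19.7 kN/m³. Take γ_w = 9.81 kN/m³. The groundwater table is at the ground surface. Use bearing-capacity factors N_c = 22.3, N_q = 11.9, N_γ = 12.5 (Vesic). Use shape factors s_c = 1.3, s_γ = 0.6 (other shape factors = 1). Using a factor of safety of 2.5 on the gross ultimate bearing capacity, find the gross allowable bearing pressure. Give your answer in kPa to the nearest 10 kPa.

Water table at ground surface, so effective unit weight γ' = 19.7 − 9.81 = 9.89 kN/m³ is used throughout; overburden q = 9.89 × 2.42 = 23.934 kPa; the same γ' applies in the ½γBN_γ term.
Cohesion term c·N_c·s_c = 4 × 22.3 × 1.3 = 115.96 kPa; surcharge term q·N_q = 23.934 × 11.9 = 284.81 kPa; self-weight term 0.5·γ·B·N_γ·s_γ = 0.5 × 9.89 × 1.2 × 12.5 × 0.6 = 44.505 kPa.
q_ult = 115.96 + 284.81 + 44.505 = 445.28 kPa.
q_all = 445.28 / 2.5 = 178.11 kPa.

q_all ≈ 180 kPa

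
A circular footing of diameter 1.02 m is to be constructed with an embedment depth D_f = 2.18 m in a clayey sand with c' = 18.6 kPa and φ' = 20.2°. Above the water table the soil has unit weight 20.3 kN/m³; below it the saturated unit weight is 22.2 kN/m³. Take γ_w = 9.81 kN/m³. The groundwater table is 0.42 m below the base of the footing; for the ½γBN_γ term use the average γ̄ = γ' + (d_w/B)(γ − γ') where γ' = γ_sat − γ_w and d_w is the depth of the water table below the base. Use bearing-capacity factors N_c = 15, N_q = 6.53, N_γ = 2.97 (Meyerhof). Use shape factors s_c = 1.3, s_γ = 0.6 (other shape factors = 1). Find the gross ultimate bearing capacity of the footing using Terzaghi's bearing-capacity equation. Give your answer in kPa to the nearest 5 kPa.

q = γ·D_f = 20.3 × 2.18 = 44.254 kPa.
γ' = 12.39 kN/m³; averaging over the depth B below the base, γ̄ = γ' + (d_w/B)(γ − γ') = 15.647 kN/m³.
c·N_c·s_c = 18.6 × 15 × 1.3 = 362.7 kPa
q·N_q = 44.254 × 6.53 = 288.98 kPa
0.5·γ·B·N_γ·s_γ = 0.5 × 15.647 × 1.02 × 2.97 × 0.6 = 14.22 kPa
q_ult = 362.7 + 288.98 + 14.22 = 665.9 kPa.

q_ult ≈ 665 kPa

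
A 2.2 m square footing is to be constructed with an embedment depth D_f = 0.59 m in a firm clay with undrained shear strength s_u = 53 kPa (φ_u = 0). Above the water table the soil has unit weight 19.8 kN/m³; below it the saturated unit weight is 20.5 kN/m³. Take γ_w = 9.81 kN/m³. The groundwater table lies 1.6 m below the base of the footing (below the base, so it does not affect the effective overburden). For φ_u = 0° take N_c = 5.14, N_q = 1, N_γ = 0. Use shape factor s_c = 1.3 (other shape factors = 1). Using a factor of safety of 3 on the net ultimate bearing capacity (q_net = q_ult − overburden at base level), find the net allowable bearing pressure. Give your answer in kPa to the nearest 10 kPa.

Overburden at base level: q = 19.8 × 0.59 = 11.682 kPa.
Cohesion term c·N_c·s_c = 53 × 5.14 × 1.3 = 354.15 kPa; surcharge term q·N_q = 11.682 × 1 = 11.682 kPa.
q_ult = 354.15 + 11.682 = 365.83 kPa.
q_net = 365.83 − 11.682 = 354.15 kPa.
q_all(net) = 354.15 / 3 = 118.05 kPa.

q_all(net) ≈ 120 kPa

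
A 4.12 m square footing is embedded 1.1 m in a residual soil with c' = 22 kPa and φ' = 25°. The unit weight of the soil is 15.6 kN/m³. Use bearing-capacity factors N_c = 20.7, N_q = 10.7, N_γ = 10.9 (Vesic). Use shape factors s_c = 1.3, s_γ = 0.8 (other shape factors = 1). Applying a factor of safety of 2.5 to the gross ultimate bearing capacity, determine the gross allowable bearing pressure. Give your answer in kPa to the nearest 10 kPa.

Effective surcharge at the founding depth q = γ·D_f = 15.6 × 1.1 = 17.16 kPa.
q_ult = c·N_c·s_c + q·N_q + 0.5·γ·B·N_γ·s_γ
     = 22 × 20.7 × 1.3 + 17.16 × 10.7 + 0.5 × 15.6 × 4.12 × 10.9 × 0.8
     = 592.02 + 183.61 + 280.23 = 1055.9 kPa.
q_all = q_ult / FS = 1055.9 / 2.5 = 422.34 kPa.

q_all ≈ 420 kPa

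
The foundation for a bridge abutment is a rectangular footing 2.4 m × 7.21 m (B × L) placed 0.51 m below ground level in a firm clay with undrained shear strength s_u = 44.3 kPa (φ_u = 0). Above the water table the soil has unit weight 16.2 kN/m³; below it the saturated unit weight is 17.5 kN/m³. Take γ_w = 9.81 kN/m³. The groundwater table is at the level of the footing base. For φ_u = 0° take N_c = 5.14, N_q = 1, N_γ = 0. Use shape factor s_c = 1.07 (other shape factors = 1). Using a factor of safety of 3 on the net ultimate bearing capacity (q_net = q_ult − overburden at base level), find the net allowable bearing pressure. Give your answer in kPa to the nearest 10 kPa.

Overburden at base level: q = 16.2 × 0.51 = 8.262 kPa.
Cohesion term c·N_c·s_c = 44.3 × 5.14 × 1.07 = 243.64 kPa; surcharge term q·N_q = 8.262 × 1 = 8.262 kPa.
q_ult = 243.64 + 8.262 = 251.9 kPa.
q_net = 251.9 − 8.262 = 243.64 kPa.
q_all(net) = 243.64 / 3 = 81.214 kPa.

q_all(net) ≈ 80 kPa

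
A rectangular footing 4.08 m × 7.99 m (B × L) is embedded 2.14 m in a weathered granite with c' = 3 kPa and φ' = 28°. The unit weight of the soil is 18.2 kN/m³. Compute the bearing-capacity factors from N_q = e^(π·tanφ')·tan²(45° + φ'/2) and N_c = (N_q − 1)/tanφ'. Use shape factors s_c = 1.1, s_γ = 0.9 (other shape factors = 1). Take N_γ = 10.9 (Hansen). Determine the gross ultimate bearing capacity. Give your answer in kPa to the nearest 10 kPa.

tan28° = 0.5317, so N_q = e^(π×0.5317)·tan²(59°) = 5.314 × 2.77 = 14.72.
N_c = (14.72 − 1)/tan28° = 25.8.
Overburden at base level: q = 18.2 × 2.14 = 38.948 kPa.
Cohesion term c·N_c·s_c = 3 × 25.803 × 1.1 = 85.151 kPa; surcharge term q·N_q = 38.948 × 14.72 = 573.31 kPa; self-weight term 0.5·γ·B·N_γ·s_γ = 0.5 × 18.2 × 4.08 × 10.9 × 0.9 = 364.23 kPa.
q_ult = 85.151 + 573.31 + 364.23 = 1022.7 kPa.

q_ult ≈ 1020 kPa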